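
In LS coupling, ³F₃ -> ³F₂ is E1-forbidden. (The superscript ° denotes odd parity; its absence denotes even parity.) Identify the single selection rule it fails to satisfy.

parity

Parity must change: even → even — fails.
ΔS = 0: S: 1 → 1 — passes.
ΔL = 0, ±1 (not L=0↔0): L: 3 → 3, ΔL = +0 — passes.
ΔJ = 0, ±1 (not J=0↔0): J: 3 → 2, ΔJ = -1 — passes.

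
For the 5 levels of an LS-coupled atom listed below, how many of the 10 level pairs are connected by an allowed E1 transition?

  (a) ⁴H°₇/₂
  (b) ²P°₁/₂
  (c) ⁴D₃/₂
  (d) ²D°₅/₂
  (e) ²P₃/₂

(a)–(b): forbidden (parity, ΔS, ΔL, ΔJ).
(a)–(c): forbidden (ΔL, ΔJ).
(a)–(d): forbidden (parity, ΔS, ΔL).
(a)–(e): forbidden (ΔS, ΔL, ΔJ).
(b)–(c): forbidden (ΔS).
(b)–(d): forbidden (parity, ΔJ).
(b)–(e): allowed.
(c)–(d): forbidden (ΔS).
(c)–(e): forbidden (parity, ΔS).
(d)–(e): allowed.
Allowed pairs: 2 of 10.

2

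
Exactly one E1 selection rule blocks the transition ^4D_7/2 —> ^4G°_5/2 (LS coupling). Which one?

the ΔL = 0, ±1 rule

Parity must change: even → odd — ok.
ΔS = 0: S: 3/2 → 3/2 — ok.
ΔL = 0, ±1 (not L=0↔0): L: 2 → 4, ΔL = +2 — fails.
ΔJ = 0, ±1 (not J=0↔0): J: 7/2 → 5/2, ΔJ = -1 — ok.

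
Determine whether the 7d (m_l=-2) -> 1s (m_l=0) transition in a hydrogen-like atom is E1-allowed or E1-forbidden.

Δl = 0 − 2 = -2; the E1 rule Δl = ±1 is violated.
m_l: -2 → 0 (Δm_l = +2). |Δm_l| ≤ 1 violated.
The transition is electric-dipole forbidden.

forbidden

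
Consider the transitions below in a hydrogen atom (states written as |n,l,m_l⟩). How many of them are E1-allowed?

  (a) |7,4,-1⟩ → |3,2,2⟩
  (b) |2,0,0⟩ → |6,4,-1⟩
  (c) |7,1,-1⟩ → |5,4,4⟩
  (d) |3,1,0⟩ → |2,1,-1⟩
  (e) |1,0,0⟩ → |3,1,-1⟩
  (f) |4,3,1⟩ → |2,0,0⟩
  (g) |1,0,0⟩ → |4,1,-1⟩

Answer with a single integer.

2

(a) forbidden — Δl = -2 (E1 requires Δl = ±1); Δm_l = +3 (E1 requires Δm_l = 0, ±1)
(b) forbidden — Δl = +4 (E1 requires Δl = ±1)
(c) forbidden — Δl = +3 (E1 requires Δl = ±1); Δm_l = +5 (E1 requires Δm_l = 0, ±1)
(d) forbidden — Δl = +0 (E1 requires Δl = ±1)
(e) allowed
(f) forbidden — Δl = -3 (E1 requires Δl = ±1)
(g) allowed
Total allowed: 2 of 7.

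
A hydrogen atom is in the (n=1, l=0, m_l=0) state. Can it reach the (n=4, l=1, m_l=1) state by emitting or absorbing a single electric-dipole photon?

allowed

Initial l = 0, final l = 1, so Δl = +1. E1 requires Δl = ±1: ok.
Δm_l = 1 − (0) = +1. E1 requires Δm_l = 0, ±1: ok.
All E1 selection rules are satisfied.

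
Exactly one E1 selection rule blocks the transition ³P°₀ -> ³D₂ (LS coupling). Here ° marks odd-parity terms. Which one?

Reading off the term symbols: S 1→1, L 1→2, J 0→2, parity odd→even.
ΔL = 0, ±1 (not L=0↔0): L: 1 → 2, ΔL = +1 — ✓.
Parity must change: odd → even — ✓.
ΔJ = 0, ±1 (not J=0↔0): J: 0 → 2, ΔJ = +2 — ✗.
ΔS = 0: S: 1 → 1 — ✓.

the ΔJ = 0, ±1 rule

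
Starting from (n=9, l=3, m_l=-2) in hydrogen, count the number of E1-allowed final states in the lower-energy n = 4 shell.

2

E1 requires Δl = ±1, so l_f ∈ {2, 4}; with 0 ≤ l_f ≤ n_f−1 = 3, the allowed l_f values are {2}.
For l_f = 2: m_f ∈ {m_i−1, m_i, m_i+1} ∩ [−2, 2] = {-2, -1} → 2 states.
Total: 2.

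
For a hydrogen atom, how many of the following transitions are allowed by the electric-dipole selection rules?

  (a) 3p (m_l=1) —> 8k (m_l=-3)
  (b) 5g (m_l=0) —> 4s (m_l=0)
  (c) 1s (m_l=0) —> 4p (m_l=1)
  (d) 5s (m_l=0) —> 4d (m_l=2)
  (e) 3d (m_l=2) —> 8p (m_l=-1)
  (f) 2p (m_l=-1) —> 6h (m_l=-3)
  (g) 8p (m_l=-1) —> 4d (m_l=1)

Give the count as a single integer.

1

(a) forbidden — Δl = +6 (E1 requires Δl = ±1); Δm_l = -4 (E1 requires Δm_l = 0, ±1)
(b) forbidden — Δl = -4 (E1 requires Δl = ±1)
(c) allowed
(d) forbidden — Δl = +2 (E1 requires Δl = ±1); Δm_l = +2 (E1 requires Δm_l = 0, ±1)
(e) forbidden — Δm_l = -3 (E1 requires Δm_l = 0, ±1)
(f) forbidden — Δl = +4 (E1 requires Δl = ±1); Δm_l = -2 (E1 requires Δm_l = 0, ±1)
(g) forbidden — Δm_l = +2 (E1 requires Δm_l = 0, ±1)
Total allowed: 1 of 7.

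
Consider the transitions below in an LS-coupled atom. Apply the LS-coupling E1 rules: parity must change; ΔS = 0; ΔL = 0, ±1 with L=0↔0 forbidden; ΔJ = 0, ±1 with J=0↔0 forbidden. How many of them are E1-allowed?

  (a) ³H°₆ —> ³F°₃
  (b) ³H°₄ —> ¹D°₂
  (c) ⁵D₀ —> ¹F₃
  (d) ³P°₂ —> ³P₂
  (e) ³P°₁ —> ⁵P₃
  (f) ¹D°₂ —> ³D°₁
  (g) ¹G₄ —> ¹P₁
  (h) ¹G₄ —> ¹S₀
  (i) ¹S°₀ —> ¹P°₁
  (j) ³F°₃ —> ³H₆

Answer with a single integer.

1

(a) forbidden (parity, ΔL, ΔJ fail)
(b) forbidden (parity, ΔS, ΔL, ΔJ fail)
(c) forbidden (parity, ΔS, ΔJ fail)
(d) allowed
(e) forbidden (ΔS, ΔJ fail)
(f) forbidden (parity, ΔS fail)
(g) forbidden (parity, ΔL, ΔJ fail)
(h) forbidden (parity, ΔL, ΔJ fail)
(i) forbidden (parity fails)
(j) forbidden (ΔL, ΔJ fail)
Total allowed: 1 of 10.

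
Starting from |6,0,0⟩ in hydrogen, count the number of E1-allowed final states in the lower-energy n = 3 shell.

E1 requires Δl = ±1, so l_f ∈ {-1, 1}; with 0 ≤ l_f ≤ n_f−1 = 2, the allowed l_f values are {1}.
For l_f = 1: m_f ∈ {m_i−1, m_i, m_i+1} ∩ [−1, 1] = {-1, 0, 1} → 3 states.
Total: 3.

3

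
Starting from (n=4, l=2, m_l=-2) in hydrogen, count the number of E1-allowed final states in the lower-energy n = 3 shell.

E1 requires Δl = ±1, so l_f ∈ {1, 3}; with 0 ≤ l_f ≤ n_f−1 = 2, the allowed l_f values are {1}.
For l_f = 1: m_f ∈ {m_i−1, m_i, m_i+1} ∩ [−1, 1] = {-1} → 1 state.
Total: 1.

1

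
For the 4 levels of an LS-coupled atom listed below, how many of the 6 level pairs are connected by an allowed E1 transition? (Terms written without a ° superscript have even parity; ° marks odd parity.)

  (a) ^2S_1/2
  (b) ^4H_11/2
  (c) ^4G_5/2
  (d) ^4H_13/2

(a)–(b): forbidden (parity, ΔS, ΔL, ΔJ).
(a)–(c): forbidden (parity, ΔS, ΔL, ΔJ).
(a)–(d): forbidden (parity, ΔS, ΔL, ΔJ).
(b)–(c): forbidden (parity, ΔJ).
(b)–(d): forbidden (parity).
(c)–(d): forbidden (parity, ΔJ).
Allowed pairs: 0 of 6.

0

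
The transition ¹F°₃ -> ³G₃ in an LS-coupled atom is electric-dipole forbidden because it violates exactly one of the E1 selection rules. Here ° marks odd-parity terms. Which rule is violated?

ΔL = 0, ±1 (not L=0↔0): L: 3 → 4, ΔL = +1 — satisfied.
ΔJ = 0, ±1 (not J=0↔0): J: 3 → 3, ΔJ = +0 — satisfied.
ΔS = 0: S: 0 → 1 — violated.
Parity must change: odd → even — satisfied.

the ΔS = 0 rule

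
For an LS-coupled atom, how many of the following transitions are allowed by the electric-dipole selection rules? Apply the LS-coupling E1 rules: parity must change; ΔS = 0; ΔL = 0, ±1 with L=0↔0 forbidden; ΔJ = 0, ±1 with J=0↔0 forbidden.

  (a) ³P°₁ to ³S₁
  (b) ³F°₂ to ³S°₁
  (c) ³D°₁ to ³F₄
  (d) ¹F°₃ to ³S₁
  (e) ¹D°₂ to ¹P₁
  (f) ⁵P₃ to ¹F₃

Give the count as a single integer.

2

(a) allowed
(b) forbidden (parity, ΔL fail)
(c) forbidden (ΔJ fails)
(d) forbidden (ΔS, ΔL, ΔJ fail)
(e) allowed
(f) forbidden (parity, ΔS, ΔL fail)
Total allowed: 2 of 6.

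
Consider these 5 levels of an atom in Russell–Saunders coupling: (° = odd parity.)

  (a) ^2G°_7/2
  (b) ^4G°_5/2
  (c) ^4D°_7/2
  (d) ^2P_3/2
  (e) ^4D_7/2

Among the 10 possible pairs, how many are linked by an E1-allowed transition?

(a)–(b): forbidden (parity, ΔS).
(a)–(c): forbidden (parity, ΔS, ΔL).
(a)–(d): forbidden (ΔL, ΔJ).
(a)–(e): forbidden (ΔS, ΔL).
(b)–(c): forbidden (parity, ΔL).
(b)–(d): forbidden (ΔS, ΔL).
(b)–(e): forbidden (ΔL).
(c)–(d): forbidden (ΔS, ΔJ).
(c)–(e): allowed.
(d)–(e): forbidden (parity, ΔS, ΔJ).
Allowed pairs: 1 of 10.

1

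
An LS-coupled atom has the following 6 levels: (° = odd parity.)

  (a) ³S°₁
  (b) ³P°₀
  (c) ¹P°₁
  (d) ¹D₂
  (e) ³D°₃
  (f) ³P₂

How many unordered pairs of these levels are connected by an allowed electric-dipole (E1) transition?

3

(a)–(b): forbidden (parity).
(a)–(c): forbidden (parity, ΔS).
(a)–(d): forbidden (ΔS, ΔL).
(a)–(e): forbidden (parity, ΔL, ΔJ).
(a)–(f): allowed.
(b)–(c): forbidden (parity, ΔS).
(b)–(d): forbidden (ΔS, ΔJ).
(b)–(e): forbidden (parity, ΔJ).
(b)–(f): forbidden (ΔJ).
(c)–(d): allowed.
(c)–(e): forbidden (parity, ΔS, ΔJ).
(c)–(f): forbidden (ΔS).
(d)–(e): forbidden (ΔS).
(d)–(f): forbidden (parity, ΔS).
(e)–(f): allowed.
Allowed pairs: 3 of 15.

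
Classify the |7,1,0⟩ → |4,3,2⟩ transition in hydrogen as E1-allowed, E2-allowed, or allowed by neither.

E2

Δl = 3 − 1 = +2; l_i + l_f = 4.
Δm_l = +2.
E1 (Δl = ±1, |Δm_l| ≤ 1): not satisfied.
E2 (Δl = 0,±2, l_i+l_f ≥ 2, |Δm_l| ≤ 2): satisfied.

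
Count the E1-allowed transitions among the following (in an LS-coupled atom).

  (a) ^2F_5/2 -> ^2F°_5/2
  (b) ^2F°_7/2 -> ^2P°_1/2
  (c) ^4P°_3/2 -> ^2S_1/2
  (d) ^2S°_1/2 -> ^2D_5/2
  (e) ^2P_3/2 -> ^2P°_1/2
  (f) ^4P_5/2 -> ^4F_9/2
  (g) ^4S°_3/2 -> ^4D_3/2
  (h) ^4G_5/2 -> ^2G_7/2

2

(a) allowed
(b) forbidden (parity, ΔL, ΔJ fail)
(c) forbidden (ΔS fails)
(d) forbidden (ΔL, ΔJ fail)
(e) allowed
(f) forbidden (parity, ΔL, ΔJ fail)
(g) forbidden (ΔL fails)
(h) forbidden (parity, ΔS fail)
Total allowed: 2 of 8.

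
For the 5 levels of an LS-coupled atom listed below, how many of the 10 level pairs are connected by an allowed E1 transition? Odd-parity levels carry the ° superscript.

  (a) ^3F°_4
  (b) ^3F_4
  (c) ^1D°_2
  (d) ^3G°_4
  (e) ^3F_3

4

(a)–(b): allowed.
(a)–(c): forbidden (parity, ΔS, ΔJ).
(a)–(d): forbidden (parity).
(a)–(e): allowed.
(b)–(c): forbidden (ΔS, ΔJ).
(b)–(d): allowed.
(b)–(e): forbidden (parity).
(c)–(d): forbidden (parity, ΔS, ΔL, ΔJ).
(c)–(e): forbidden (ΔS).
(d)–(e): allowed.
Allowed pairs: 4 of 10.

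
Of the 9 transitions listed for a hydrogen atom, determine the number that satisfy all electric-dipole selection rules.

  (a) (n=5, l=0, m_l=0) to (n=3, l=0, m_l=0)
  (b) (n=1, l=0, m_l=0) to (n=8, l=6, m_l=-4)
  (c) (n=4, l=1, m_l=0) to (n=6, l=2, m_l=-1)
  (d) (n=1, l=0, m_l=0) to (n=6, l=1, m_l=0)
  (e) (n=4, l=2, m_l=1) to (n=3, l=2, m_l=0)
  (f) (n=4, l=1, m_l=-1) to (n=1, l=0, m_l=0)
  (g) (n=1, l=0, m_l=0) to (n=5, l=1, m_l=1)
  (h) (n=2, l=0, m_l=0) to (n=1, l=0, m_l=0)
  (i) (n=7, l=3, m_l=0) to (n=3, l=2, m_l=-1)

(a) forbidden — Δl = +0 (E1 requires Δl = ±1)
(b) forbidden — Δl = +6 (E1 requires Δl = ±1); Δm_l = -4 (E1 requires Δm_l = 0, ±1)
(c) allowed
(d) allowed
(e) forbidden — Δl = +0 (E1 requires Δl = ±1)
(f) allowed
(g) allowed
(h) forbidden — Δl = +0 (E1 requires Δl = ±1)
(i) allowed
Total allowed: 5 of 9.

5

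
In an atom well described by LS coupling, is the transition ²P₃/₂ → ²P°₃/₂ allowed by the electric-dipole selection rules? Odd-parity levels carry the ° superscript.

allowed

Parity must change: even → odd — ok.
ΔS = 0: S: 1/2 → 1/2 — ok.
ΔL = 0, ±1 (not L=0↔0): L: 1 → 1, ΔL = +0 — ok.
ΔJ = 0, ±1 (not J=0↔0): J: 3/2 → 3/2, ΔJ = +0 — ok.
All four E1 rules are satisfied.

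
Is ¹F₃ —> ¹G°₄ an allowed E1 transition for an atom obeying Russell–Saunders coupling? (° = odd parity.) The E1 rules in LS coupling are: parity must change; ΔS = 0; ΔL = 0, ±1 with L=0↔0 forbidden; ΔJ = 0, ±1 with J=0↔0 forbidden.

ΔJ = 0, ±1 (not J=0↔0): J: 3 → 4, ΔJ = +1 — satisfied.
ΔL = 0, ±1 (not L=0↔0): L: 3 → 4, ΔL = +1 — satisfied.
ΔS = 0: S: 0 → 0 — satisfied.
Parity must change: even → odd — satisfied.
All four E1 rules are satisfied.

allowed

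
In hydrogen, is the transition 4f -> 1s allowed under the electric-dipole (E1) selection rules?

forbidden

l: 3 → 0 (Δl = -3). Δl = ±1 ✗.
The transition is electric-dipole forbidden.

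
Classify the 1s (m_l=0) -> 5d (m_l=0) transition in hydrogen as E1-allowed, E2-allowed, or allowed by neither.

E2

Δl = 2 − 0 = +2; l_i + l_f = 2.
Δm_l = +0.
E1 (Δl = ±1, |Δm_l| ≤ 1): not satisfied.
E2 (Δl = 0,±2, l_i+l_f ≥ 2, |Δm_l| ≤ 2): satisfied.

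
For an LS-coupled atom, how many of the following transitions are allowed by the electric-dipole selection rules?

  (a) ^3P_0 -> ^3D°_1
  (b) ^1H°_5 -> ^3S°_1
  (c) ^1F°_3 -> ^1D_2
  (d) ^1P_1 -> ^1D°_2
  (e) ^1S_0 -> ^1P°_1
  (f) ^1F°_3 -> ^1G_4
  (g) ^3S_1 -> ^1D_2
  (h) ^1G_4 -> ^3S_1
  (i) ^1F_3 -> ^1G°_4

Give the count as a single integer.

6

(a) allowed
(b) forbidden (parity, ΔS, ΔL, ΔJ fail)
(c) allowed
(d) allowed
(e) allowed
(f) allowed
(g) forbidden (parity, ΔS, ΔL fail)
(h) forbidden (parity, ΔS, ΔL, ΔJ fail)
(i) allowed
Total allowed: 6 of 9.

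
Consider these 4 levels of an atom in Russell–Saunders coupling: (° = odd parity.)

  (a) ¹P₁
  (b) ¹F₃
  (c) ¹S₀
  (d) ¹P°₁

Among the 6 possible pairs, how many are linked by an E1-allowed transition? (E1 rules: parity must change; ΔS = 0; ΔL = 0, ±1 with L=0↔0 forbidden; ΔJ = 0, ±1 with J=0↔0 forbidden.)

(a)–(b): forbidden (parity, ΔL, ΔJ).
(a)–(c): forbidden (parity).
(a)–(d): allowed.
(b)–(c): forbidden (parity, ΔL, ΔJ).
(b)–(d): forbidden (ΔL, ΔJ).
(c)–(d): allowed.
Allowed pairs: 2 of 6.

2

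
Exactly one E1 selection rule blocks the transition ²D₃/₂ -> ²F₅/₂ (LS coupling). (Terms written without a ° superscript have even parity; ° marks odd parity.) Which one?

Reading off the term symbols: S 1/2→1/2, L 2→3, J 3/2→5/2, parity even→even.
Parity must change: even → even — fails.
ΔS = 0: S: 1/2 → 1/2 — passes.
ΔL = 0, ±1 (not L=0↔0): L: 2 → 3, ΔL = +1 — passes.
ΔJ = 0, ±1 (not J=0↔0): J: 3/2 → 5/2, ΔJ = +1 — passes.

parity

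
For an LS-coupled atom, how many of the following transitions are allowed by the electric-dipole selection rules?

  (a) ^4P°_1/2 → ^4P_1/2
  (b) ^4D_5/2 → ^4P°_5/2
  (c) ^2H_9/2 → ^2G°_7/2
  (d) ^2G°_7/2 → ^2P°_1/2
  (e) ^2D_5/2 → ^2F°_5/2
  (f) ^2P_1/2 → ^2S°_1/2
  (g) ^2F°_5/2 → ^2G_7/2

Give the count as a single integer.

6

(a) allowed
(b) allowed
(c) allowed
(d) forbidden (parity, ΔL, ΔJ fail)
(e) allowed
(f) allowed
(g) allowed
Total allowed: 6 of 7.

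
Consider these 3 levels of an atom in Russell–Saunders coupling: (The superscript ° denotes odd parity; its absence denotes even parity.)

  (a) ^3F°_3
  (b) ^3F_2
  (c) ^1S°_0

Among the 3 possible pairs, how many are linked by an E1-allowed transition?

1

(a)–(b): allowed.
(a)–(c): forbidden (parity, ΔS, ΔL, ΔJ).
(b)–(c): forbidden (ΔS, ΔL, ΔJ).
Allowed pairs: 1 of 3.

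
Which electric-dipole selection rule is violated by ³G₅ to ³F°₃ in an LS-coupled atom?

the ΔJ = 0, ±1 rule

Parity must change: even → odd — ok.
ΔS = 0: S: 1 → 1 — ok.
ΔL = 0, ±1 (not L=0↔0): L: 4 → 3, ΔL = -1 — ok.
ΔJ = 0, ±1 (not J=0↔0): J: 5 → 3, ΔJ = -2 — fails.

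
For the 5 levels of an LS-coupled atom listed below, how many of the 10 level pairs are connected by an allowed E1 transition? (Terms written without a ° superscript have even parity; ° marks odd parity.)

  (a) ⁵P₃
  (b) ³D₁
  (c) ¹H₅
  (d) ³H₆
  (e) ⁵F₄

0

(a)–(b): forbidden (parity, ΔS, ΔJ).
(a)–(c): forbidden (parity, ΔS, ΔL, ΔJ).
(a)–(d): forbidden (parity, ΔS, ΔL, ΔJ).
(a)–(e): forbidden (parity, ΔL).
(b)–(c): forbidden (parity, ΔS, ΔL, ΔJ).
(b)–(d): forbidden (parity, ΔL, ΔJ).
(b)–(e): forbidden (parity, ΔS, ΔJ).
(c)–(d): forbidden (parity, ΔS).
(c)–(e): forbidden (parity, ΔS, ΔL).
(d)–(e): forbidden (parity, ΔS, ΔL, ΔJ).
Allowed pairs: 0 of 10.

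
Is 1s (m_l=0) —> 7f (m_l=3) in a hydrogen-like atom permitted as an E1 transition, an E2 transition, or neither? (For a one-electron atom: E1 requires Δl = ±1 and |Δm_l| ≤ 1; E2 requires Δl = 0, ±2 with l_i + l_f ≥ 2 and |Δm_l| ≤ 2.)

Δl = 3 − 0 = +3; l_i + l_f = 3.
Δm_l = +3.
E1 (Δl = ±1, |Δm_l| ≤ 1): not satisfied.
E2 (Δl = 0,±2, l_i+l_f ≥ 2, |Δm_l| ≤ 2): not satisfied.

neither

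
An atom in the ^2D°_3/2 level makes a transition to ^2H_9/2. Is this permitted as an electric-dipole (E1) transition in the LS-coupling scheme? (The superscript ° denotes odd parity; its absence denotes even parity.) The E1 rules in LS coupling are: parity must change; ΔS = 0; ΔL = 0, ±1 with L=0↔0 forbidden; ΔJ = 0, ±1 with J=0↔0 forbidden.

Parity must change: odd → even — passes.
ΔJ = 0, ±1 (not J=0↔0): J: 3/2 → 9/2, ΔJ = +3 — fails.
ΔL = 0, ±1 (not L=0↔0): L: 2 → 5, ΔL = +3 — fails.
ΔS = 0: S: 1/2 → 1/2 — passes.
Rule(s) violated: ΔL, ΔJ.

forbidden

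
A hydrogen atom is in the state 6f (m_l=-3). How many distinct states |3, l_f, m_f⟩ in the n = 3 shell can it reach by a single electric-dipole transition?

E1 requires Δl = ±1, so l_f ∈ {2, 4}; with 0 ≤ l_f ≤ n_f−1 = 2, the allowed l_f values are {2}.
For l_f = 2: m_f ∈ {m_i−1, m_i, m_i+1} ∩ [−2, 2] = {-2} → 1 state.
Total: 1.

1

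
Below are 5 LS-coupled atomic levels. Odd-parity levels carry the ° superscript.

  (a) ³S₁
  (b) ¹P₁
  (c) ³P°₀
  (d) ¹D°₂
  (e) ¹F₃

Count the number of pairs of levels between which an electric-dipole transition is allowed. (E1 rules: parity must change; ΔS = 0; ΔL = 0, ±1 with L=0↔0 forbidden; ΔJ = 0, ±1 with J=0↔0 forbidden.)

(a)–(b): forbidden (parity, ΔS).
(a)–(c): allowed.
(a)–(d): forbidden (ΔS, ΔL).
(a)–(e): forbidden (parity, ΔS, ΔL, ΔJ).
(b)–(c): forbidden (ΔS).
(b)–(d): allowed.
(b)–(e): forbidden (parity, ΔL, ΔJ).
(c)–(d): forbidden (parity, ΔS, ΔJ).
(c)–(e): forbidden (ΔS, ΔL, ΔJ).
(d)–(e): allowed.
Allowed pairs: 3 of 10.

3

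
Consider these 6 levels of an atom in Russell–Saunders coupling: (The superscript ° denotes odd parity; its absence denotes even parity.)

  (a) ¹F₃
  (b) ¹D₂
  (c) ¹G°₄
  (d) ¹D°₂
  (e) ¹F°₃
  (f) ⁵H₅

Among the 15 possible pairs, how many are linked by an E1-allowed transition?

(a)–(b): forbidden (parity).
(a)–(c): allowed.
(a)–(d): allowed.
(a)–(e): allowed.
(a)–(f): forbidden (parity, ΔS, ΔL, ΔJ).
(b)–(c): forbidden (ΔL, ΔJ).
(b)–(d): allowed.
(b)–(e): allowed.
(b)–(f): forbidden (parity, ΔS, ΔL, ΔJ).
(c)–(d): forbidden (parity, ΔL, ΔJ).
(c)–(e): forbidden (parity).
(c)–(f): forbidden (ΔS).
(d)–(e): forbidden (parity).
(d)–(f): forbidden (ΔS, ΔL, ΔJ).
(e)–(f): forbidden (ΔS, ΔL, ΔJ).
Allowed pairs: 5 of 15.

5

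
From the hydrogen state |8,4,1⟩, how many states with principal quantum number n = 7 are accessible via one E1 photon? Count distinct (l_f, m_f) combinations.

E1 requires Δl = ±1, so l_f ∈ {3, 5}; with 0 ≤ l_f ≤ n_f−1 = 6, the allowed l_f values are {3, 5}.
For l_f = 3: m_f ∈ {m_i−1, m_i, m_i+1} ∩ [−3, 3] = {0, 1, 2} → 3 states.
For l_f = 5: m_f ∈ {m_i−1, m_i, m_i+1} ∩ [−5, 5] = {0, 1, 2} → 3 states.
Total: 6.

6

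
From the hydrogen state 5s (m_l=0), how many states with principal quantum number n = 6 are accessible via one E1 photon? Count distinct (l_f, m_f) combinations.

3

E1 requires Δl = ±1, so l_f ∈ {-1, 1}; with 0 ≤ l_f ≤ n_f−1 = 5, the allowed l_f values are {1}.
For l_f = 1: m_f ∈ {m_i−1, m_i, m_i+1} ∩ [−1, 1] = {-1, 0, 1} → 3 states.
Total: 3.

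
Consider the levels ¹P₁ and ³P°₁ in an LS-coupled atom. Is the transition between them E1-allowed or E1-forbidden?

forbidden

Reading off the term symbols: S 0→1, L 1→1, J 1→1, parity even→odd.
Parity must change: even → odd — satisfied.
ΔS = 0: S: 0 → 1 — violated.
ΔL = 0, ±1 (not L=0↔0): L: 1 → 1, ΔL = +0 — satisfied.
ΔJ = 0, ±1 (not J=0↔0): J: 1 → 1, ΔJ = +0 — satisfied.
Rule(s) violated: ΔS.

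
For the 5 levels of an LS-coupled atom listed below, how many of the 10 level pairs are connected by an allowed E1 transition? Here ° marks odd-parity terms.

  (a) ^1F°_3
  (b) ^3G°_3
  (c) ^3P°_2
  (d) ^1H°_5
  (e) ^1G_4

2

(a)–(b): forbidden (parity, ΔS).
(a)–(c): forbidden (parity, ΔS, ΔL).
(a)–(d): forbidden (parity, ΔL, ΔJ).
(a)–(e): allowed.
(b)–(c): forbidden (parity, ΔL).
(b)–(d): forbidden (parity, ΔS, ΔJ).
(b)–(e): forbidden (ΔS).
(c)–(d): forbidden (parity, ΔS, ΔL, ΔJ).
(c)–(e): forbidden (ΔS, ΔL, ΔJ).
(d)–(e): allowed.
Allowed pairs: 2 of 10.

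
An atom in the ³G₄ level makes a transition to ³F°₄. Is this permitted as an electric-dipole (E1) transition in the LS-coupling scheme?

ΔS = 0: S: 1 → 1 — ✓.
ΔJ = 0, ±1 (not J=0↔0): J: 4 → 4, ΔJ = +0 — ✓.
Parity must change: even → odd — ✓.
ΔL = 0, ±1 (not L=0↔0): L: 4 → 3, ΔL = -1 — ✓.
All four E1 rules are satisfied.

allowed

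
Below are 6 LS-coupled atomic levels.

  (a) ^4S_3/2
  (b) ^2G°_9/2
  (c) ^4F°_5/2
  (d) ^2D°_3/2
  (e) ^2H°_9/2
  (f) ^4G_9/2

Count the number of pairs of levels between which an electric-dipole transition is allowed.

0

(a)–(b): forbidden (ΔS, ΔL, ΔJ).
(a)–(c): forbidden (ΔL).
(a)–(d): forbidden (ΔS, ΔL).
(a)–(e): forbidden (ΔS, ΔL, ΔJ).
(a)–(f): forbidden (parity, ΔL, ΔJ).
(b)–(c): forbidden (parity, ΔS, ΔJ).
(b)–(d): forbidden (parity, ΔL, ΔJ).
(b)–(e): forbidden (parity).
(b)–(f): forbidden (ΔS).
(c)–(d): forbidden (parity, ΔS).
(c)–(e): forbidden (parity, ΔS, ΔL, ΔJ).
(c)–(f): forbidden (ΔJ).
(d)–(e): forbidden (parity, ΔL, ΔJ).
(d)–(f): forbidden (ΔS, ΔL, ΔJ).
(e)–(f): forbidden (ΔS).
Allowed pairs: 0 of 15.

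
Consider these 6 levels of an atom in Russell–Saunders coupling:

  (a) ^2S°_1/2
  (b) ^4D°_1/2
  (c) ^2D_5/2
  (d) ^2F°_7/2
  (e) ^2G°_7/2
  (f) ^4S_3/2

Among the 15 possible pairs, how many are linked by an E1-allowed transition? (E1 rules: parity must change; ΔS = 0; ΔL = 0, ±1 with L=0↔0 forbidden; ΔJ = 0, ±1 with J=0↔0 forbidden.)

(a)–(b): forbidden (parity, ΔS, ΔL).
(a)–(c): forbidden (ΔL, ΔJ).
(a)–(d): forbidden (parity, ΔL, ΔJ).
(a)–(e): forbidden (parity, ΔL, ΔJ).
(a)–(f): forbidden (ΔS, ΔL).
(b)–(c): forbidden (ΔS, ΔJ).
(b)–(d): forbidden (parity, ΔS, ΔJ).
(b)–(e): forbidden (parity, ΔS, ΔL, ΔJ).
(b)–(f): forbidden (ΔL).
(c)–(d): allowed.
(c)–(e): forbidden (ΔL).
(c)–(f): forbidden (parity, ΔS, ΔL).
(d)–(e): forbidden (parity).
(d)–(f): forbidden (ΔS, ΔL, ΔJ).
(e)–(f): forbidden (ΔS, ΔL, ΔJ).
Allowed pairs: 1 of 15.

1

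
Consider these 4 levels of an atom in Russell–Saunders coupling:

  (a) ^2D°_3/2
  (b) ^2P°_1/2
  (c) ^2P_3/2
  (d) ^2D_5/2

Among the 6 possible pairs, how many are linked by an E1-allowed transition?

3

(a)–(b): forbidden (parity).
(a)–(c): allowed.
(a)–(d): allowed.
(b)–(c): allowed.
(b)–(d): forbidden (ΔJ).
(c)–(d): forbidden (parity).
Allowed pairs: 3 of 6.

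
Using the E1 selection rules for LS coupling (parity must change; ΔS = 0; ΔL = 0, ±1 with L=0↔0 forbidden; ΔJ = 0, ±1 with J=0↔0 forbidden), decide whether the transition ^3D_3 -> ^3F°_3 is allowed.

Reading off the term symbols: S 1→1, L 2→3, J 3→3, parity even→odd.
Parity must change: even → odd — satisfied.
ΔS = 0: S: 1 → 1 — satisfied.
ΔL = 0, ±1 (not L=0↔0): L: 2 → 3, ΔL = +1 — satisfied.
ΔJ = 0, ±1 (not J=0↔0): J: 3 → 3, ΔJ = +0 — satisfied.
All four E1 rules are satisfied.

allowed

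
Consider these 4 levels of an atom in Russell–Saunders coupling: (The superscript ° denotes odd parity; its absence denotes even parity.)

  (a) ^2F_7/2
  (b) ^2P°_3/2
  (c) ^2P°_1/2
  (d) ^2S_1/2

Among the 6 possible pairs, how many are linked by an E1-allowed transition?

(a)–(b): forbidden (ΔL, ΔJ).
(a)–(c): forbidden (ΔL, ΔJ).
(a)–(d): forbidden (parity, ΔL, ΔJ).
(b)–(c): forbidden (parity).
(b)–(d): allowed.
(c)–(d): allowed.
Allowed pairs: 2 of 6.

2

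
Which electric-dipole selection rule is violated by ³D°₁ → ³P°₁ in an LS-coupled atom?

parity

Initial level: S=1, L=2, J=1, parity odd. Final level: S=1, L=1, J=1, parity odd.
ΔJ = 0, ±1 (not J=0↔0): J: 1 → 1, ΔJ = +0 — ✓.
ΔL = 0, ±1 (not L=0↔0): L: 2 → 1, ΔL = -1 — ✓.
Parity must change: odd → odd — ✗.
ΔS = 0: S: 1 → 1 — ✓.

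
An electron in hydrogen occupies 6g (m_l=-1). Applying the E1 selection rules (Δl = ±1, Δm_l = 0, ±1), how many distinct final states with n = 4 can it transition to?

E1 requires Δl = ±1, so l_f ∈ {3, 5}; with 0 ≤ l_f ≤ n_f−1 = 3, the allowed l_f values are {3}.
For l_f = 3: m_f ∈ {m_i−1, m_i, m_i+1} ∩ [−3, 3] = {-2, -1, 0} → 3 states.
Total: 3.

3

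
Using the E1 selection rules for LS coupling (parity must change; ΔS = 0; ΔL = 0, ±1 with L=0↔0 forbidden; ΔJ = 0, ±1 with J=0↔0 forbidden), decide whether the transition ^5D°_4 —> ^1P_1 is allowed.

Initial level: S=2, L=2, J=4, parity odd. Final level: S=0, L=1, J=1, parity even.
Parity must change: odd → even — ok.
ΔJ = 0, ±1 (not J=0↔0): J: 4 → 1, ΔJ = -3 — fails.
ΔS = 0: S: 2 → 0 — fails.
ΔL = 0, ±1 (not L=0↔0): L: 2 → 1, ΔL = -1 — ok.
Rule(s) violated: ΔS, ΔJ.

forbidden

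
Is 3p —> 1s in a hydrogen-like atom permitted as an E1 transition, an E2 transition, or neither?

Δl = 0 − 1 = -1; l_i + l_f = 1.
E1 (Δl = ±1): satisfied.
E2 (Δl = 0,±2, l_i+l_f ≥ 2): not satisfied.

E1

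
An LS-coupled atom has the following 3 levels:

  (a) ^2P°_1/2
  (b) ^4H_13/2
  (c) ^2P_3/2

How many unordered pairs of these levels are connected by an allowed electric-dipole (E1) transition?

1

(a)–(b): forbidden (ΔS, ΔL, ΔJ).
(a)–(c): allowed.
(b)–(c): forbidden (parity, ΔS, ΔL, ΔJ).
Allowed pairs: 1 of 3.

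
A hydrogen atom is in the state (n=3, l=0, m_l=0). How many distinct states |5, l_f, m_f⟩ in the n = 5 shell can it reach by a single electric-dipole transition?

3

E1 requires Δl = ±1, so l_f ∈ {-1, 1}; with 0 ≤ l_f ≤ n_f−1 = 4, the allowed l_f values are {1}.
For l_f = 1: m_f ∈ {m_i−1, m_i, m_i+1} ∩ [−1, 1] = {-1, 0, 1} → 3 states.
Total: 3.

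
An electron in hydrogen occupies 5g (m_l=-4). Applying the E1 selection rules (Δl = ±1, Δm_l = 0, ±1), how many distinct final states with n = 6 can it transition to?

4

E1 requires Δl = ±1, so l_f ∈ {3, 5}; with 0 ≤ l_f ≤ n_f−1 = 5, the allowed l_f values are {3, 5}.
For l_f = 3: m_f ∈ {m_i−1, m_i, m_i+1} ∩ [−3, 3] = {-3} → 1 state.
For l_f = 5: m_f ∈ {m_i−1, m_i, m_i+1} ∩ [−5, 5] = {-5, -4, -3} → 3 states.
Total: 4.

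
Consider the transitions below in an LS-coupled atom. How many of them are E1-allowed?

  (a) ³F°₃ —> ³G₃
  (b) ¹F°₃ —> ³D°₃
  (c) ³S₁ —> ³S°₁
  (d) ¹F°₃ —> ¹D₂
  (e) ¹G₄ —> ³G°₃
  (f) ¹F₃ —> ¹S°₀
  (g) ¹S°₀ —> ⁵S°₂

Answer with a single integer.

2

(a) allowed
(b) forbidden (parity, ΔS fail)
(c) forbidden (ΔL fails)
(d) allowed
(e) forbidden (ΔS fails)
(f) forbidden (ΔL, ΔJ fail)
(g) forbidden (parity, ΔS, ΔL, ΔJ fail)
Total allowed: 2 of 7.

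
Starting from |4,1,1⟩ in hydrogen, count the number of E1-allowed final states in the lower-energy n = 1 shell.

1

E1 requires Δl = ±1, so l_f ∈ {0, 2}; with 0 ≤ l_f ≤ n_f−1 = 0, the allowed l_f values are {0}.
For l_f = 0: m_f ∈ {m_i−1, m_i, m_i+1} ∩ [−0, 0] = {0} → 1 state.
Total: 1.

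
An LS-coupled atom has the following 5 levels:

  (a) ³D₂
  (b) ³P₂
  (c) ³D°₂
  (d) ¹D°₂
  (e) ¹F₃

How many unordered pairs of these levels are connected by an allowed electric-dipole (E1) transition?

(a)–(b): forbidden (parity).
(a)–(c): allowed.
(a)–(d): forbidden (ΔS).
(a)–(e): forbidden (parity, ΔS).
(b)–(c): allowed.
(b)–(d): forbidden (ΔS).
(b)–(e): forbidden (parity, ΔS, ΔL).
(c)–(d): forbidden (parity, ΔS).
(c)–(e): forbidden (ΔS).
(d)–(e): allowed.
Allowed pairs: 3 of 10.

3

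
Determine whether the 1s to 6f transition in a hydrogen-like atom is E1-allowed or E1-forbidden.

Initial l = 0, final l = 3, so Δl = +3. E1 requires Δl = ±1: violated.
The transition is electric-dipole forbidden.

forbidden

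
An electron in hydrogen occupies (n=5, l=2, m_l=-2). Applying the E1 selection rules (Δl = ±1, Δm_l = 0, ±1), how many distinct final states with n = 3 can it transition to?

E1 requires Δl = ±1, so l_f ∈ {1, 3}; with 0 ≤ l_f ≤ n_f−1 = 2, the allowed l_f values are {1}.
For l_f = 1: m_f ∈ {m_i−1, m_i, m_i+1} ∩ [−1, 1] = {-1} → 1 state.
Total: 1.

1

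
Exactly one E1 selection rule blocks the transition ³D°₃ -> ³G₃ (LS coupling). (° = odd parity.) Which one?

Parity must change: odd → even — ✓.
ΔS = 0: S: 1 → 1 — ✓.
ΔL = 0, ±1 (not L=0↔0): L: 2 → 4, ΔL = +2 — ✗.
ΔJ = 0, ±1 (not J=0↔0): J: 3 → 3, ΔJ = +0 — ✓.

the ΔL = 0, ±1 rule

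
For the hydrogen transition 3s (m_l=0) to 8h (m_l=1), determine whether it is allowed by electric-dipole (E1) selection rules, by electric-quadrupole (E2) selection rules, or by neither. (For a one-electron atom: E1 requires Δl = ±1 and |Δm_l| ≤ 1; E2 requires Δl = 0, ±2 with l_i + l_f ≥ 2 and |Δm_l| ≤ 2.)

Δl = 5 − 0 = +5; l_i + l_f = 5.
Δm_l = +1.
E1 (Δl = ±1, |Δm_l| ≤ 1): not satisfied.
E2 (Δl = 0,±2, l_i+l_f ≥ 2, |Δm_l| ≤ 2): not satisfied.

neither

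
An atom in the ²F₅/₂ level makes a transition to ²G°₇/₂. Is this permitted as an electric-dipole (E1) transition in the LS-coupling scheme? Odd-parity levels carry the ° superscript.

allowed

Parity must change: even → odd — satisfied.
ΔS = 0: S: 1/2 → 1/2 — satisfied.
ΔL = 0, ±1 (not L=0↔0): L: 3 → 4, ΔL = +1 — satisfied.
ΔJ = 0, ±1 (not J=0↔0): J: 5/2 → 7/2, ΔJ = +1 — satisfied.
All four E1 rules are satisfied.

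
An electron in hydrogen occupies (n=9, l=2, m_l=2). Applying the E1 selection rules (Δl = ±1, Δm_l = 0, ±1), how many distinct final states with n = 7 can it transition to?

E1 requires Δl = ±1, so l_f ∈ {1, 3}; with 0 ≤ l_f ≤ n_f−1 = 6, the allowed l_f values are {1, 3}.
For l_f = 1: m_f ∈ {m_i−1, m_i, m_i+1} ∩ [−1, 1] = {1} → 1 state.
For l_f = 3: m_f ∈ {m_i−1, m_i, m_i+1} ∩ [−3, 3] = {1, 2, 3} → 3 states.
Total: 4.

4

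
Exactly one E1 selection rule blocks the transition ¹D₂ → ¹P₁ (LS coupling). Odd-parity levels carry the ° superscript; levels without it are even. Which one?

Initial level: S=0, L=2, J=2, parity even. Final level: S=0, L=1, J=1, parity even.
Parity must change: even → even — violated.
ΔS = 0: S: 0 → 0 — satisfied.
ΔL = 0, ±1 (not L=0↔0): L: 2 → 1, ΔL = -1 — satisfied.
ΔJ = 0, ±1 (not J=0↔0): J: 2 → 1, ΔJ = -1 — satisfied.

parity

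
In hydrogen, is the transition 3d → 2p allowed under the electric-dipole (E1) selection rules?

Initial l = 2, final l = 1, so Δl = -1. E1 requires Δl = ±1: passes.
All E1 selection rules are satisfied.

allowed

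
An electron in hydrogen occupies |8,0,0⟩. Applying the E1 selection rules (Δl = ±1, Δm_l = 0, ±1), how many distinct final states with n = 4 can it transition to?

E1 requires Δl = ±1, so l_f ∈ {-1, 1}; with 0 ≤ l_f ≤ n_f−1 = 3, the allowed l_f values are {1}.
For l_f = 1: m_f ∈ {m_i−1, m_i, m_i+1} ∩ [−1, 1] = {-1, 0, 1} → 3 states.
Total: 3.

3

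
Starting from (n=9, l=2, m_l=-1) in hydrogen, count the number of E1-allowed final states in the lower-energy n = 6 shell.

E1 requires Δl = ±1, so l_f ∈ {1, 3}; with 0 ≤ l_f ≤ n_f−1 = 5, the allowed l_f values are {1, 3}.
For l_f = 1: m_f ∈ {m_i−1, m_i, m_i+1} ∩ [−1, 1] = {-1, 0} → 2 states.
For l_f = 3: m_f ∈ {m_i−1, m_i, m_i+1} ∩ [−3, 3] = {-2, -1, 0} → 3 states.
Total: 5.

5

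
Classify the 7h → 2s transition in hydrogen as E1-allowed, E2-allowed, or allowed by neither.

Δl = 0 − 5 = -5; l_i + l_f = 5.
E1 (Δl = ±1): not satisfied.
E2 (Δl = 0,±2, l_i+l_f ≥ 2): not satisfied.

neither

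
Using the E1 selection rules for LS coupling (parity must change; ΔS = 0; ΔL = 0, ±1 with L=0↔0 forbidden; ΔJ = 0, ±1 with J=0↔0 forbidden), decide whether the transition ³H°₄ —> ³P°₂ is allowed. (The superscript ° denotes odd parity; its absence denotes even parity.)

Reading off the term symbols: S 1→1, L 5→1, J 4→2, parity odd→odd.
ΔL = 0, ±1 (not L=0↔0): L: 5 → 1, ΔL = -4 — ✗.
ΔS = 0: S: 1 → 1 — ✓.
ΔJ = 0, ±1 (not J=0↔0): J: 4 → 2, ΔJ = -2 — ✗.
Parity must change: odd → odd — ✗.
Rule(s) violated: parity, ΔL, ΔJ.

forbidden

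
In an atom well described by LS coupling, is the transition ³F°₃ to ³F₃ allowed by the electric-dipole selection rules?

Reading off the term symbols: S 1→1, L 3→3, J 3→3, parity odd→even.
Parity must change: odd → even — ✓.
ΔS = 0: S: 1 → 1 — ✓.
ΔL = 0, ±1 (not L=0↔0): L: 3 → 3, ΔL = +0 — ✓.
ΔJ = 0, ±1 (not J=0↔0): J: 3 → 3, ΔJ = +0 — ✓.
All four E1 rules are satisfied.

allowed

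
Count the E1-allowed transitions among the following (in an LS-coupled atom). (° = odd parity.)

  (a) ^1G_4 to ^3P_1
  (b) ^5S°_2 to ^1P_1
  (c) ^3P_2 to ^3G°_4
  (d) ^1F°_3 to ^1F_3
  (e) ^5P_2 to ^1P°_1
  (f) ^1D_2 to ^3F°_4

(a) forbidden (parity, ΔS, ΔL, ΔJ fail)
(b) forbidden (ΔS fails)
(c) forbidden (ΔL, ΔJ fail)
(d) allowed
(e) forbidden (ΔS fails)
(f) forbidden (ΔS, ΔJ fail)
Total allowed: 1 of 6.

1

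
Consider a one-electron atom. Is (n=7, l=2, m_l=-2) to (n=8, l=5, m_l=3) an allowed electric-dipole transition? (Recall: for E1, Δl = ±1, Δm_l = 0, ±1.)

Δl = 5 − 2 = +3; the E1 rule Δl = ±1 is violated.
m_l: -2 → 3 (Δm_l = +5). |Δm_l| ≤ 1 violated.
The transition is electric-dipole forbidden.

forbidden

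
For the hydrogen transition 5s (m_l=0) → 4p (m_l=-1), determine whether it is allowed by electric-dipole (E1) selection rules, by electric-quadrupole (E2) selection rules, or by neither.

E1

Δl = 1 − 0 = +1; l_i + l_f = 1.
Δm_l = -1.
E1 (Δl = ±1, |Δm_l| ≤ 1): satisfied.
E2 (Δl = 0,±2, l_i+l_f ≥ 2, |Δm_l| ≤ 2): not satisfied.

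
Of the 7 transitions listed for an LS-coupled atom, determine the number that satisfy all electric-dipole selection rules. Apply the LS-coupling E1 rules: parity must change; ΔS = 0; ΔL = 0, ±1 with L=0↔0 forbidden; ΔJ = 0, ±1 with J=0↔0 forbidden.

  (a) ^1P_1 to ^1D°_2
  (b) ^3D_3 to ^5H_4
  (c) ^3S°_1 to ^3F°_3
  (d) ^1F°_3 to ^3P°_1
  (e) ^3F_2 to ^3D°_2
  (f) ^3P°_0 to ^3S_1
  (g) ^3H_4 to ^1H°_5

3

(a) allowed
(b) forbidden (parity, ΔS, ΔL fail)
(c) forbidden (parity, ΔL, ΔJ fail)
(d) forbidden (parity, ΔS, ΔL, ΔJ fail)
(e) allowed
(f) allowed
(g) forbidden (ΔS fails)
Total allowed: 3 of 7.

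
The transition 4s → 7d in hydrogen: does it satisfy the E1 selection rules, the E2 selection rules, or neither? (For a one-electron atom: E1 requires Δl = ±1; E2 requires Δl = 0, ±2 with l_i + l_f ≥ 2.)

Δl = 2 − 0 = +2; l_i + l_f = 2.
E1 (Δl = ±1): not satisfied.
E2 (Δl = 0,±2, l_i+l_f ≥ 2): satisfied.

E2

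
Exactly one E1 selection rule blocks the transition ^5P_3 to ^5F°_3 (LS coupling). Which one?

ΔL = 0, ±1 (not L=0↔0): L: 1 → 3, ΔL = +2 — violated.
ΔJ = 0, ±1 (not J=0↔0): J: 3 → 3, ΔJ = +0 — satisfied.
ΔS = 0: S: 2 → 2 — satisfied.
Parity must change: even → odd — satisfied.

the ΔL = 0, ±1 rule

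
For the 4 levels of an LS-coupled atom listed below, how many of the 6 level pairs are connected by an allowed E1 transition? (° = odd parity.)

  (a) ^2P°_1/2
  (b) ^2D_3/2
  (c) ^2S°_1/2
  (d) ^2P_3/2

3

(a)–(b): allowed.
(a)–(c): forbidden (parity).
(a)–(d): allowed.
(b)–(c): forbidden (ΔL).
(b)–(d): forbidden (parity).
(c)–(d): allowed.
Allowed pairs: 3 of 6.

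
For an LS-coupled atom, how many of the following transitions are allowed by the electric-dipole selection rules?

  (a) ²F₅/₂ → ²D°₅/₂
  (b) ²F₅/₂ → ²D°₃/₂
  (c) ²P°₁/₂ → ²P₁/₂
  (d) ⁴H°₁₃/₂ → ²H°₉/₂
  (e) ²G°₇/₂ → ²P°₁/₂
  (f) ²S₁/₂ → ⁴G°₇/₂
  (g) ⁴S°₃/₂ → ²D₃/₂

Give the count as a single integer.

(a) allowed
(b) allowed
(c) allowed
(d) forbidden (parity, ΔS, ΔJ fail)
(e) forbidden (parity, ΔL, ΔJ fail)
(f) forbidden (ΔS, ΔL, ΔJ fail)
(g) forbidden (ΔS, ΔL fail)
Total allowed: 3 of 7.

3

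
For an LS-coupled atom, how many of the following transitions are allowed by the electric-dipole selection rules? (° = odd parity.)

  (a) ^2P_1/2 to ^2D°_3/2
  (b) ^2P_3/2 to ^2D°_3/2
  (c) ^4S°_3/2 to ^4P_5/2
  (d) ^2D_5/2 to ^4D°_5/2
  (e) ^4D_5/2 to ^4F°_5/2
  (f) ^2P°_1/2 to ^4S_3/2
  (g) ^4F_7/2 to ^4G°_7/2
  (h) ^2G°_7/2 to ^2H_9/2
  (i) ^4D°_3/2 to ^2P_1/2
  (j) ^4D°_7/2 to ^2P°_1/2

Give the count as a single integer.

6

(a) allowed
(b) allowed
(c) allowed
(d) forbidden (ΔS fails)
(e) allowed
(f) forbidden (ΔS fails)
(g) allowed
(h) allowed
(i) forbidden (ΔS fails)
(j) forbidden (parity, ΔS, ΔJ fail)
Total allowed: 6 of 10.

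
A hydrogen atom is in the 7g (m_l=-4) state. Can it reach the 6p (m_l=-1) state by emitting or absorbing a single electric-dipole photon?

forbidden

Initial l = 4, final l = 1, so Δl = -3. E1 requires Δl = ±1: fails.
Δm_l = -1 − (-4) = +3. E1 requires Δm_l = 0, ±1: fails.
The transition is electric-dipole forbidden.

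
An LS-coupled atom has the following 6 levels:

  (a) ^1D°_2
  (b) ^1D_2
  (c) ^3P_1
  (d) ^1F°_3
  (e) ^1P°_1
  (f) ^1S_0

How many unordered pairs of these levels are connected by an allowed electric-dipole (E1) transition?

4

(a)–(b): allowed.
(a)–(c): forbidden (ΔS).
(a)–(d): forbidden (parity).
(a)–(e): forbidden (parity).
(a)–(f): forbidden (ΔL, ΔJ).
(b)–(c): forbidden (parity, ΔS).
(b)–(d): allowed.
(b)–(e): allowed.
(b)–(f): forbidden (parity, ΔL, ΔJ).
(c)–(d): forbidden (ΔS, ΔL, ΔJ).
(c)–(e): forbidden (ΔS).
(c)–(f): forbidden (parity, ΔS).
(d)–(e): forbidden (parity, ΔL, ΔJ).
(d)–(f): forbidden (ΔL, ΔJ).
(e)–(f): allowed.
Allowed pairs: 4 of 15.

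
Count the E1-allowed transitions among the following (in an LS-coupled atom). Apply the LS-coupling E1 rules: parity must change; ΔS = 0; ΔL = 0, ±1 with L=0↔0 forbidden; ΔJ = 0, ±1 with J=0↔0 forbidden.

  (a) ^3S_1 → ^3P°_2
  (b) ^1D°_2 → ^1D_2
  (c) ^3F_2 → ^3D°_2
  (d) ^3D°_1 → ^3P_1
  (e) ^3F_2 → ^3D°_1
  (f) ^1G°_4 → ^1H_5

6

(a) allowed
(b) allowed
(c) allowed
(d) allowed
(e) allowed
(f) allowed
Total allowed: 6 of 6.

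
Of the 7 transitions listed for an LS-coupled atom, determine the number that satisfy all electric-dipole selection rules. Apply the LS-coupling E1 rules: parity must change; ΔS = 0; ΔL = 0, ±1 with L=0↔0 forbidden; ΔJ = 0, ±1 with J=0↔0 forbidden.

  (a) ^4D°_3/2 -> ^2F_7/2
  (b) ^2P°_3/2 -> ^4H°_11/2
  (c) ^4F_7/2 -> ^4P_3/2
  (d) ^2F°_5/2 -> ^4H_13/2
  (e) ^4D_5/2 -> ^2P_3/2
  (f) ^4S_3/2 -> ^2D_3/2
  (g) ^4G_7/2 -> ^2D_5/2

0

(a) forbidden (ΔS, ΔJ fail)
(b) forbidden (parity, ΔS, ΔL, ΔJ fail)
(c) forbidden (parity, ΔL, ΔJ fail)
(d) forbidden (ΔS, ΔL, ΔJ fail)
(e) forbidden (parity, ΔS fail)
(f) forbidden (parity, ΔS, ΔL fail)
(g) forbidden (parity, ΔS, ΔL fail)
Total allowed: 0 of 7.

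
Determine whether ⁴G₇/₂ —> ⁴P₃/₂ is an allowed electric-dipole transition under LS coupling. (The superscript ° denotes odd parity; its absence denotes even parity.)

Initial level: S=3/2, L=4, J=7/2, parity even. Final level: S=3/2, L=1, J=3/2, parity even.
Parity must change: even → even — fails.
ΔS = 0: S: 3/2 → 3/2 — passes.
ΔJ = 0, ±1 (not J=0↔0): J: 7/2 → 3/2, ΔJ = -2 — fails.
ΔL = 0, ±1 (not L=0↔0): L: 4 → 1, ΔL = -3 — fails.
Rule(s) violated: parity, ΔL, ΔJ.

forbidden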